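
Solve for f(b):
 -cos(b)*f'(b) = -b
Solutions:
 f(b) = C1 + Integral(b/cos(b), b)


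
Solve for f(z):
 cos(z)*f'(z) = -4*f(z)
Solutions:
 f(z) = C1*(sin(z)^2 - 2*sin(z) + 1)/(sin(z)^2 + 2*sin(z) + 1)


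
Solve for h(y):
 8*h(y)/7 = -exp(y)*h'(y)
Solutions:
 h(y) = C1*exp(8*exp(-y)/7)


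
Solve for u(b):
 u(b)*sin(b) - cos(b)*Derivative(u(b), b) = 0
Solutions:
 u(b) = C1/cos(b)


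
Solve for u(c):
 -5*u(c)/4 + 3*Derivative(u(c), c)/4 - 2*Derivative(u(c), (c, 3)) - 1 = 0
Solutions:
 u(c) = C3*exp(-c) + (C1*sin(sqrt(6)*c/4) + C2*cos(sqrt(6)*c/4))*exp(c/2) - 4/5


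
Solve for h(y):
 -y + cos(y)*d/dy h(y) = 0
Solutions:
 h(y) = C1 + Integral(y/cos(y), y)


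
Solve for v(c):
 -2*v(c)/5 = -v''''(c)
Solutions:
 v(c) = C1*exp(-2^(1/4)*5^(3/4)*c/5) + C2*exp(2^(1/4)*5^(3/4)*c/5) + C3*sin(2^(1/4)*5^(3/4)*c/5) + C4*cos(2^(1/4)*5^(3/4)*c/5)


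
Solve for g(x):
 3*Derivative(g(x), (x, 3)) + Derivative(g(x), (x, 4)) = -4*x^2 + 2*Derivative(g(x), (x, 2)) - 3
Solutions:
 g(x) = C1 + C2*x + C3*exp(x*(-3 + sqrt(17))/2) + C4*exp(-x*(3 + sqrt(17))/2) + x^4/6 + x^3 + 25*x^2/4


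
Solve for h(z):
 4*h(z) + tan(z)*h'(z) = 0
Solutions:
 h(z) = C1/sin(z)^4


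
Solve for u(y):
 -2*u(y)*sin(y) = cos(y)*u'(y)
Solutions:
 u(y) = C1*cos(y)^2


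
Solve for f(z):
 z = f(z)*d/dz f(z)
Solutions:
 f(z) = -sqrt(C1 + z^2)
 f(z) = sqrt(C1 + z^2)


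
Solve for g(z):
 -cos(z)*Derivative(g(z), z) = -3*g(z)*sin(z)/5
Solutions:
 g(z) = C1/cos(z)^(3/5)


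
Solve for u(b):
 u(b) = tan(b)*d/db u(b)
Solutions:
 u(b) = C1*sin(b)


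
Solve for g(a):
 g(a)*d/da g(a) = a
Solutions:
 g(a) = -sqrt(C1 + a^2)
 g(a) = sqrt(C1 + a^2)


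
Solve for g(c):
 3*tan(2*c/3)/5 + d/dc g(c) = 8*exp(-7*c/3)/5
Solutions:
 g(c) = C1 - 9*log(tan(2*c/3)^2 + 1)/20 - 24*exp(-7*c/3)/35


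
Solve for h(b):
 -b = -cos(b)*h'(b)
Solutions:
 h(b) = C1 + Integral(b/cos(b), b)


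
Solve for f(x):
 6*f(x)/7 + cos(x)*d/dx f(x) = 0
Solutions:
 f(x) = C1*(sin(x) - 1)^(3/7)/(sin(x) + 1)^(3/7)


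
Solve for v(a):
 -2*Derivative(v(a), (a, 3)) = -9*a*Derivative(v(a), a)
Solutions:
 v(a) = C1 + Integral(C2*airyai(6^(2/3)*a/2) + C3*airybi(6^(2/3)*a/2), a)


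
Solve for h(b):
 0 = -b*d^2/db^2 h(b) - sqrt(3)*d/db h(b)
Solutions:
 h(b) = C1 + C2*b^(1 - sqrt(3))


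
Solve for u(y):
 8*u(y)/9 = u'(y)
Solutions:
 u(y) = C1*exp(8*y/9)


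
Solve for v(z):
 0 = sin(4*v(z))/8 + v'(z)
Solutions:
 v(z) = -acos((-C1 - exp(z))/(C1 - exp(z)))/4 + pi/2
 v(z) = acos((-C1 - exp(z))/(C1 - exp(z)))/4


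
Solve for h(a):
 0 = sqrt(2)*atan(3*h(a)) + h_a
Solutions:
 Integral(1/atan(3*_y), (_y, h(a))) = C1 - sqrt(2)*a


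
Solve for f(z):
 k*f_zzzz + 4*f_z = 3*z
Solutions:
 f(z) = C1 + C2*exp(2^(2/3)*z*(-1/k)^(1/3)) + C3*exp(2^(2/3)*z*(-1/k)^(1/3)*(-1 + sqrt(3)*I)/2) + C4*exp(-2^(2/3)*z*(-1/k)^(1/3)*(1 + sqrt(3)*I)/2) + 3*z^2/8


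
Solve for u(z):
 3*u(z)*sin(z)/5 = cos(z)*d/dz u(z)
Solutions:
 u(z) = C1/cos(z)^(3/5)


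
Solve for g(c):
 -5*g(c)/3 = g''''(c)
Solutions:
 g(c) = (C1*sin(sqrt(2)*3^(3/4)*5^(1/4)*c/6) + C2*cos(sqrt(2)*3^(3/4)*5^(1/4)*c/6))*exp(-sqrt(2)*3^(3/4)*5^(1/4)*c/6) + (C3*sin(sqrt(2)*3^(3/4)*5^(1/4)*c/6) + C4*cos(sqrt(2)*3^(3/4)*5^(1/4)*c/6))*exp(sqrt(2)*3^(3/4)*5^(1/4)*c/6)


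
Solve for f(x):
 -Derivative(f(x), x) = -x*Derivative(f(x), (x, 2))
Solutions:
 f(x) = C1 + C2*x^2


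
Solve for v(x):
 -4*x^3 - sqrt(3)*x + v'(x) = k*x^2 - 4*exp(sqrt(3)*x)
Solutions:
 v(x) = C1 + k*x^3/3 + x^4 + sqrt(3)*x^2/2 - 4*sqrt(3)*exp(sqrt(3)*x)/3


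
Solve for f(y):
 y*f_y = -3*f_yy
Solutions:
 f(y) = C1 + C2*erf(sqrt(6)*y/6)


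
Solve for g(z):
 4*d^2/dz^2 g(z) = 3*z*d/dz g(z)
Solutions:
 g(z) = C1 + C2*erfi(sqrt(6)*z/4)


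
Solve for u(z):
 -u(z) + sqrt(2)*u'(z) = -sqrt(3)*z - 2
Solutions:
 u(z) = C1*exp(sqrt(2)*z/2) + sqrt(3)*z + 2 + sqrt(6)


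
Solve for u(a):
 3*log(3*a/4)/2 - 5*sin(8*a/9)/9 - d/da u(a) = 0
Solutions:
 u(a) = C1 + 3*a*log(a)/2 - 3*a*log(2) - 3*a/2 + 3*a*log(3)/2 + 5*cos(8*a/9)/8


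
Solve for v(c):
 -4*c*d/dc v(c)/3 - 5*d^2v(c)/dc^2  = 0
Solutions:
 v(c) = C1 + C2*erf(sqrt(30)*c/15)


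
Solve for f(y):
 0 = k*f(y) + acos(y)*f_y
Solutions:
 f(y) = C1*exp(-k*Integral(1/acos(y), y))


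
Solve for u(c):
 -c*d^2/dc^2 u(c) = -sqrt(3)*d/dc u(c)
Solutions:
 u(c) = C1 + C2*c^(1 + sqrt(3))


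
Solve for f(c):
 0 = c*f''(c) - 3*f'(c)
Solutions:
 f(c) = C1 + C2*c^4


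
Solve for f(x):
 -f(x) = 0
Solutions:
 f(x) = 0


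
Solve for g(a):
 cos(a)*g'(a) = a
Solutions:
 g(a) = C1 + Integral(a/cos(a), a)


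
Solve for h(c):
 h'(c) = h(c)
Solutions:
 h(c) = C1*exp(c)


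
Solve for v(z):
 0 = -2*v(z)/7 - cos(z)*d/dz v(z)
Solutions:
 v(z) = C1*(sin(z) - 1)^(1/7)/(sin(z) + 1)^(1/7)


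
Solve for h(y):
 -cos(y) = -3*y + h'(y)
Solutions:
 h(y) = C1 + 3*y^2/2 - sin(y)


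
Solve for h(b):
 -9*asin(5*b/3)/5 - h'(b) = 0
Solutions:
 h(b) = C1 - 9*b*asin(5*b/3)/5 - 9*sqrt(9 - 25*b^2)/25


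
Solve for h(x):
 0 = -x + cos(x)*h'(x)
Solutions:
 h(x) = C1 + Integral(x/cos(x), x)


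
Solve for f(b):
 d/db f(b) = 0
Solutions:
 f(b) = C1


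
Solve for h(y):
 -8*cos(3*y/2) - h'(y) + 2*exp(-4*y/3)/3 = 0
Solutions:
 h(y) = C1 - 16*sin(3*y/2)/3 - exp(-4*y/3)/2


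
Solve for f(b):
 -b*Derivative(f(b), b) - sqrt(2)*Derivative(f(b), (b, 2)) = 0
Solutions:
 f(b) = C1 + C2*erf(2^(1/4)*b/2)


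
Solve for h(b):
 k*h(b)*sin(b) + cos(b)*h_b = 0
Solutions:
 h(b) = C1*exp(k*log(cos(b)))


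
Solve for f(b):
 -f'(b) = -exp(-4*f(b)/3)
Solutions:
 f(b) = 3*log(-I*(C1 + 4*b/3)^(1/4))
 f(b) = 3*log(I*(C1 + 4*b/3)^(1/4))
 f(b) = 3*log(-(C1 + 4*b/3)^(1/4))
 f(b) = 3*log(C1 + 4*b/3)/4


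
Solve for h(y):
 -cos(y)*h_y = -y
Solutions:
 h(y) = C1 + Integral(y/cos(y), y)


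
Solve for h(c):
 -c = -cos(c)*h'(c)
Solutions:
 h(c) = C1 + Integral(c/cos(c), c)


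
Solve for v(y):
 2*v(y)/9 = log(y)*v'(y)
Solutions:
 v(y) = C1*exp(2*li(y)/9)


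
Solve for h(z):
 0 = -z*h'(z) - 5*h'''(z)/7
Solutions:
 h(z) = C1 + Integral(C2*airyai(-5^(2/3)*7^(1/3)*z/5) + C3*airybi(-5^(2/3)*7^(1/3)*z/5), z)


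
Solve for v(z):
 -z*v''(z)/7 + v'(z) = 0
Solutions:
 v(z) = C1 + C2*z^8


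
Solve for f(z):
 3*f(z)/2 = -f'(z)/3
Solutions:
 f(z) = C1*exp(-9*z/2)


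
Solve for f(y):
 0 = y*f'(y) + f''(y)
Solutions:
 f(y) = C1 + C2*erf(sqrt(2)*y/2)


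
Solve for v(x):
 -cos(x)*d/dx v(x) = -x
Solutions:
 v(x) = C1 + Integral(x/cos(x), x)


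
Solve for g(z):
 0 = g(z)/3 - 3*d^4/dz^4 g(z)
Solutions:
 g(z) = C1*exp(-sqrt(3)*z/3) + C2*exp(sqrt(3)*z/3) + C3*sin(sqrt(3)*z/3) + C4*cos(sqrt(3)*z/3)


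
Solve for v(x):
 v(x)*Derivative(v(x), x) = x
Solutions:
 v(x) = -sqrt(C1 + x^2)
 v(x) = sqrt(C1 + x^2)


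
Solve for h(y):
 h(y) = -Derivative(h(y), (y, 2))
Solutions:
 h(y) = C1*sin(y) + C2*cos(y)


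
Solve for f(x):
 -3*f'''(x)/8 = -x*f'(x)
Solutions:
 f(x) = C1 + Integral(C2*airyai(2*3^(2/3)*x/3) + C3*airybi(2*3^(2/3)*x/3), x)


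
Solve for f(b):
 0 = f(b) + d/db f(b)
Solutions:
 f(b) = C1*exp(-b)


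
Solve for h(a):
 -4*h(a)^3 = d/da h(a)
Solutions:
 h(a) = -sqrt(2)*sqrt(-1/(C1 - 4*a))/2
 h(a) = sqrt(2)*sqrt(-1/(C1 - 4*a))/2


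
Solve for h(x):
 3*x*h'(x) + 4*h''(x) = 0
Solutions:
 h(x) = C1 + C2*erf(sqrt(6)*x/4)


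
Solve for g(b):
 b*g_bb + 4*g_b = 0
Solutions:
 g(b) = C1 + C2/b^3


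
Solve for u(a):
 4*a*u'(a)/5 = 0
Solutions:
 u(a) = C1


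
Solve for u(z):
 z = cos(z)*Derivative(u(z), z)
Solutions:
 u(z) = C1 + Integral(z/cos(z), z)


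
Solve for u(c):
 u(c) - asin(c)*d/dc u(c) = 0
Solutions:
 u(c) = C1*exp(Integral(1/asin(c), c))


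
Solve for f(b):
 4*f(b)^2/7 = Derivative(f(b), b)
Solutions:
 f(b) = -7/(C1 + 4*b)


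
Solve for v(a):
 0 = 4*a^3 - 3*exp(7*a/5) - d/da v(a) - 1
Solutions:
 v(a) = C1 + a^4 - a - 15*exp(7*a/5)/7


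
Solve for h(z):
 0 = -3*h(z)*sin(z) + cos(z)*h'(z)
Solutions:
 h(z) = C1/cos(z)^3


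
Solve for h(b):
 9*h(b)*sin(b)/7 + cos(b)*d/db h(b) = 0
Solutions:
 h(b) = C1*cos(b)^(9/7)


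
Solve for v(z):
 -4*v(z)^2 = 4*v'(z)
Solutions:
 v(z) = 1/(C1 + z)


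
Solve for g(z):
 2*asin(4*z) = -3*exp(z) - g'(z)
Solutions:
 g(z) = C1 - 2*z*asin(4*z) - sqrt(1 - 16*z^2)/2 - 3*exp(z)


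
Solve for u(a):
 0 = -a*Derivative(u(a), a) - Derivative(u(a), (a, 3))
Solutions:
 u(a) = C1 + Integral(C2*airyai(-a) + C3*airybi(-a), a)


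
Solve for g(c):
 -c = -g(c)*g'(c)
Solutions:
 g(c) = -sqrt(C1 + c^2)
 g(c) = sqrt(C1 + c^2)


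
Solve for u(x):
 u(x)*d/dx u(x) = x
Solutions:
 u(x) = -sqrt(C1 + x^2)
 u(x) = sqrt(C1 + x^2)


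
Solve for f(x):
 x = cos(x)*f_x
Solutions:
 f(x) = C1 + Integral(x/cos(x), x)


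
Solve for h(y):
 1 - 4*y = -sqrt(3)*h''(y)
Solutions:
 h(y) = C1 + C2*y + 2*sqrt(3)*y^3/9 - sqrt(3)*y^2/6


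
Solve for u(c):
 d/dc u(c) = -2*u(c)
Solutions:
 u(c) = C1*exp(-2*c)


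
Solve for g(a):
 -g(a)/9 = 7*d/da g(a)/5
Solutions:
 g(a) = C1*exp(-5*a/63)


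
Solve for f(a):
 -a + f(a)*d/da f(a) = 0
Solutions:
 f(a) = -sqrt(C1 + a^2)
 f(a) = sqrt(C1 + a^2)


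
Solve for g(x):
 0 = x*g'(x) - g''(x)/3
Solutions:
 g(x) = C1 + C2*erfi(sqrt(6)*x/2)


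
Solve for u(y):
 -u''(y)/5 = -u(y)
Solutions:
 u(y) = C1*exp(-sqrt(5)*y) + C2*exp(sqrt(5)*y)


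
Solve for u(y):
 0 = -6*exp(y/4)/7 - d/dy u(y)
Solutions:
 u(y) = C1 - 24*exp(y/4)/7


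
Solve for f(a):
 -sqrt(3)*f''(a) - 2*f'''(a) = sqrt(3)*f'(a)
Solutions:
 f(a) = C1 + (C2*sin(a*sqrt(-3 + 8*sqrt(3))/4) + C3*cos(a*sqrt(-3 + 8*sqrt(3))/4))*exp(-sqrt(3)*a/4)


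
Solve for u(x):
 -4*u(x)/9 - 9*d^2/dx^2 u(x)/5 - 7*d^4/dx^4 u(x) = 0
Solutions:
 u(x) = (C1*sin(sqrt(6)*7^(3/4)*x*cos(atan(sqrt(2071)/27)/2)/21) + C2*cos(sqrt(6)*7^(3/4)*x*cos(atan(sqrt(2071)/27)/2)/21))*exp(-sqrt(6)*7^(3/4)*x*sin(atan(sqrt(2071)/27)/2)/21) + (C3*sin(sqrt(6)*7^(3/4)*x*cos(atan(sqrt(2071)/27)/2)/21) + C4*cos(sqrt(6)*7^(3/4)*x*cos(atan(sqrt(2071)/27)/2)/21))*exp(sqrt(6)*7^(3/4)*x*sin(atan(sqrt(2071)/27)/2)/21)


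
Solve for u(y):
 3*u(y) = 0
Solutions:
 u(y) = 0


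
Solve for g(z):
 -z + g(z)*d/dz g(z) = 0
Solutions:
 g(z) = -sqrt(C1 + z^2)
 g(z) = sqrt(C1 + z^2)


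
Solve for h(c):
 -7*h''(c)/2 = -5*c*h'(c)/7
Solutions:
 h(c) = C1 + C2*erfi(sqrt(5)*c/7)


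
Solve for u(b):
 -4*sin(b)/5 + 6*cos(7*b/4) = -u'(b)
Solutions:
 u(b) = C1 - 24*sin(7*b/4)/7 - 4*cos(b)/5


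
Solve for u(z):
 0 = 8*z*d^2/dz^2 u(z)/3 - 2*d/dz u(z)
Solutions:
 u(z) = C1 + C2*z^(7/4)


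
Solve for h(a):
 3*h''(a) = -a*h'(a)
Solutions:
 h(a) = C1 + C2*erf(sqrt(6)*a/6)


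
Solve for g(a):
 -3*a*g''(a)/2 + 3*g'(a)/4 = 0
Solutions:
 g(a) = C1 + C2*a^(3/2)


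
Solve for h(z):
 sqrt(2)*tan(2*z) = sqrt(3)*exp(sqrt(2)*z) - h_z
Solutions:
 h(z) = C1 + sqrt(6)*exp(sqrt(2)*z)/2 + sqrt(2)*log(cos(2*z))/2


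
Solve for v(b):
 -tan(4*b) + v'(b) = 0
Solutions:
 v(b) = C1 - log(cos(4*b))/4


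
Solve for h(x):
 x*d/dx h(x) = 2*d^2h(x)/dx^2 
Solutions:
 h(x) = C1 + C2*erfi(x/2)


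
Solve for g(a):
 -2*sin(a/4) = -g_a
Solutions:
 g(a) = C1 - 8*cos(a/4)


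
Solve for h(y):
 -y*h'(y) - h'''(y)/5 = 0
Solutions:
 h(y) = C1 + Integral(C2*airyai(-5^(1/3)*y) + C3*airybi(-5^(1/3)*y), y)


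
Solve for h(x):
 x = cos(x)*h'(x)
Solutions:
 h(x) = C1 + Integral(x/cos(x), x)


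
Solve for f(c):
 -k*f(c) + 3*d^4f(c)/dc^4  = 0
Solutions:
 f(c) = C1*exp(-3^(3/4)*c*k^(1/4)/3) + C2*exp(3^(3/4)*c*k^(1/4)/3) + C3*exp(-3^(3/4)*I*c*k^(1/4)/3) + C4*exp(3^(3/4)*I*c*k^(1/4)/3)


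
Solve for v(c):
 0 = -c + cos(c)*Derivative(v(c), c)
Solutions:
 v(c) = C1 + Integral(c/cos(c), c)


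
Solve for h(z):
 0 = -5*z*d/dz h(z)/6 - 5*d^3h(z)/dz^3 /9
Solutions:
 h(z) = C1 + Integral(C2*airyai(-2^(2/3)*3^(1/3)*z/2) + C3*airybi(-2^(2/3)*3^(1/3)*z/2), z)


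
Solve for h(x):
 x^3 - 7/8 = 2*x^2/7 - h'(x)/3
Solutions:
 h(x) = C1 - 3*x^4/4 + 2*x^3/7 + 21*x/8


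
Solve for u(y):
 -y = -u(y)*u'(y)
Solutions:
 u(y) = -sqrt(C1 + y^2)
 u(y) = sqrt(C1 + y^2)


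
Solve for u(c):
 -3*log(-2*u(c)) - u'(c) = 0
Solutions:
 Integral(1/(log(-_y) + log(2)), (_y, u(c)))/3 = C1 - c


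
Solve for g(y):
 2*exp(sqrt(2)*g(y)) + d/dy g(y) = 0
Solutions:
 g(y) = sqrt(2)*(2*log(1/(C1 + 2*y)) - log(2))/4


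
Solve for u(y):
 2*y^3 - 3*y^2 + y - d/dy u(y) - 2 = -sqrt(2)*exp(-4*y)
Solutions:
 u(y) = C1 + y^4/2 - y^3 + y^2/2 - 2*y - sqrt(2)*exp(-4*y)/4


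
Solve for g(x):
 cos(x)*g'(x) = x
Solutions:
 g(x) = C1 + Integral(x/cos(x), x)


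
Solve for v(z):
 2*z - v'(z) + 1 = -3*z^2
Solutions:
 v(z) = C1 + z^3 + z^2 + z


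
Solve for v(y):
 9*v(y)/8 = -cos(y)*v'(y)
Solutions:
 v(y) = C1*(sin(y) - 1)^(9/16)/(sin(y) + 1)^(9/16)


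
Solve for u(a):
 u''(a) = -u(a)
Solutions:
 u(a) = C1*sin(a) + C2*cos(a)


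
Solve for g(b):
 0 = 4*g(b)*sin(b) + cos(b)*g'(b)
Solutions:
 g(b) = C1*cos(b)^4


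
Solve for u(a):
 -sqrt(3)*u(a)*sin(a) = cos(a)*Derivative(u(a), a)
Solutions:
 u(a) = C1*cos(a)^(sqrt(3))


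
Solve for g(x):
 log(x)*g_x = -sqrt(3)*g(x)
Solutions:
 g(x) = C1*exp(-sqrt(3)*li(x))


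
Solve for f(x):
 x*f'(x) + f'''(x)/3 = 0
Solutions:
 f(x) = C1 + Integral(C2*airyai(-3^(1/3)*x) + C3*airybi(-3^(1/3)*x), x)


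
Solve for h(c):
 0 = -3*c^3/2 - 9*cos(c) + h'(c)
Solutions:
 h(c) = C1 + 3*c^4/8 + 9*sin(c)


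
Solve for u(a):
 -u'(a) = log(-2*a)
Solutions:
 u(a) = C1 - a*log(-a) + a*(1 - log(2))


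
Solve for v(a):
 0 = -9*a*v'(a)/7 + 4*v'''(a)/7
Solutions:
 v(a) = C1 + Integral(C2*airyai(2^(1/3)*3^(2/3)*a/2) + C3*airybi(2^(1/3)*3^(2/3)*a/2), a)


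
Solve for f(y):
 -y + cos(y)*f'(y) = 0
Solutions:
 f(y) = C1 + Integral(y/cos(y), y)


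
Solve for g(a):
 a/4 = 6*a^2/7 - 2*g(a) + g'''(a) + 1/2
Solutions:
 g(a) = C3*exp(2^(1/3)*a) + 3*a^2/7 - a/8 + (C1*sin(2^(1/3)*sqrt(3)*a/2) + C2*cos(2^(1/3)*sqrt(3)*a/2))*exp(-2^(1/3)*a/2) + 1/4


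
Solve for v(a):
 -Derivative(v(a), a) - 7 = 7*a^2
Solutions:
 v(a) = C1 - 7*a^3/3 - 7*a


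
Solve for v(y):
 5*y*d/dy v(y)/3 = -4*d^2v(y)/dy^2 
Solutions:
 v(y) = C1 + C2*erf(sqrt(30)*y/12)


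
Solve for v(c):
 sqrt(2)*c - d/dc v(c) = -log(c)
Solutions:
 v(c) = C1 + sqrt(2)*c^2/2 + c*log(c) - c


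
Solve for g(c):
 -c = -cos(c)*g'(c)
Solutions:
 g(c) = C1 + Integral(c/cos(c), c)


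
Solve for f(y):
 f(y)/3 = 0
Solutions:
 f(y) = 0


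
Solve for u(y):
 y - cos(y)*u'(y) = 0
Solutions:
 u(y) = C1 + Integral(y/cos(y), y)


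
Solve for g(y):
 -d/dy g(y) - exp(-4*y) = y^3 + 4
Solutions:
 g(y) = C1 - y^4/4 - 4*y + exp(-4*y)/4


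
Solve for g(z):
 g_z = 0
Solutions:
 g(z) = C1


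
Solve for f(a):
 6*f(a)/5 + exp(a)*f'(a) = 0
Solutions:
 f(a) = C1*exp(6*exp(-a)/5)


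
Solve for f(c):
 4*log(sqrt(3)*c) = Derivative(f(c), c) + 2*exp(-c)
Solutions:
 f(c) = C1 + 4*c*log(c) + 2*c*(-2 + log(3)) + 2*exp(-c)


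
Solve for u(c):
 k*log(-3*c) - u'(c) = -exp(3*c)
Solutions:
 u(c) = C1 + c*k*log(-c) + c*k*(-1 + log(3)) + exp(3*c)/3


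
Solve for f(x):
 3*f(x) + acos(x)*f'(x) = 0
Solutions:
 f(x) = C1*exp(-3*Integral(1/acos(x), x))


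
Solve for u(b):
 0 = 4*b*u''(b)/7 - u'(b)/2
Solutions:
 u(b) = C1 + C2*b^(15/8)


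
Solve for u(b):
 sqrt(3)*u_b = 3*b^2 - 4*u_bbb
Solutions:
 u(b) = C1 + C2*sin(3^(1/4)*b/2) + C3*cos(3^(1/4)*b/2) + sqrt(3)*b^3/3 - 8*b


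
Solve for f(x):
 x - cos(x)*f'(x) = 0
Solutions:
 f(x) = C1 + Integral(x/cos(x), x)


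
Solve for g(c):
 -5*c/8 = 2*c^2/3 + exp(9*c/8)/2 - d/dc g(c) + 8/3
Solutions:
 g(c) = C1 + 2*c^3/9 + 5*c^2/16 + 8*c/3 + 4*exp(9*c/8)/9


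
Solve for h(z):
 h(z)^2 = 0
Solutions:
 h(z) = 0


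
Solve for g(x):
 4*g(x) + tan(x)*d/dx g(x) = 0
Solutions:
 g(x) = C1/sin(x)^4


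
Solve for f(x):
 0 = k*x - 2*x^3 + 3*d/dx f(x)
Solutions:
 f(x) = C1 - k*x^2/6 + x^4/6


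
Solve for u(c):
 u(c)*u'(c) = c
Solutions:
 u(c) = -sqrt(C1 + c^2)
 u(c) = sqrt(C1 + c^2)


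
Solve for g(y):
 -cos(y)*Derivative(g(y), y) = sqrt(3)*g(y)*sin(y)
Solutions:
 g(y) = C1*cos(y)^(sqrt(3))


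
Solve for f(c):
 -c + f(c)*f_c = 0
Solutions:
 f(c) = -sqrt(C1 + c^2)
 f(c) = sqrt(C1 + c^2)


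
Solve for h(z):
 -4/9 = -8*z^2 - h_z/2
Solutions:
 h(z) = C1 - 16*z^3/3 + 8*z/9


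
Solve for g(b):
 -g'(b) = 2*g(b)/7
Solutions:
 g(b) = C1*exp(-2*b/7)


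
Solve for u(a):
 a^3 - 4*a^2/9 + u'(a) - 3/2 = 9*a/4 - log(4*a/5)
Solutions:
 u(a) = C1 - a^4/4 + 4*a^3/27 + 9*a^2/8 - a*log(a) + a*log(5/4) + 5*a/2


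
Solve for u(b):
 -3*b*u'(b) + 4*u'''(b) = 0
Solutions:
 u(b) = C1 + Integral(C2*airyai(6^(1/3)*b/2) + C3*airybi(6^(1/3)*b/2), b)


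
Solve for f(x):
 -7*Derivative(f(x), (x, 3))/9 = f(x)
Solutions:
 f(x) = C3*exp(-21^(2/3)*x/7) + (C1*sin(3*3^(1/6)*7^(2/3)*x/14) + C2*cos(3*3^(1/6)*7^(2/3)*x/14))*exp(21^(2/3)*x/14)


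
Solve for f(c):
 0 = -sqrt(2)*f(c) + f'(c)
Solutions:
 f(c) = C1*exp(sqrt(2)*c)


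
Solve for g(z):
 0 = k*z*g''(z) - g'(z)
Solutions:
 g(z) = C1 + z^(((re(k) + 1)*re(k) + im(k)^2)/(re(k)^2 + im(k)^2))*(C2*sin(log(z)*Abs(im(k))/(re(k)^2 + im(k)^2)) + C3*cos(log(z)*im(k)/(re(k)^2 + im(k)^2)))


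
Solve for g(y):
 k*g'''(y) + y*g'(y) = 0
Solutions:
 g(y) = C1 + Integral(C2*airyai(y*(-1/k)^(1/3)) + C3*airybi(y*(-1/k)^(1/3)), y)


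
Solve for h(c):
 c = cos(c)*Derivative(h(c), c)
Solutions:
 h(c) = C1 + Integral(c/cos(c), c)


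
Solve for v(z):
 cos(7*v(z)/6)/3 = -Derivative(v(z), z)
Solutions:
 z/3 - 3*log(sin(7*v(z)/6) - 1)/7 + 3*log(sin(7*v(z)/6) + 1)/7 = C1


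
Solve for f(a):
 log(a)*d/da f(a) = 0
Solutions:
 f(a) = C1


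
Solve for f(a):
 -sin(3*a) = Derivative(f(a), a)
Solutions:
 f(a) = C1 + cos(3*a)/3


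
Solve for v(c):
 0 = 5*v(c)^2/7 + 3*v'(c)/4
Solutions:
 v(c) = 21/(C1 + 20*c)


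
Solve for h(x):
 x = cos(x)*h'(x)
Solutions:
 h(x) = C1 + Integral(x/cos(x), x)


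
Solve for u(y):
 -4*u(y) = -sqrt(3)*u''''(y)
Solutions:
 u(y) = C1*exp(-sqrt(2)*3^(7/8)*y/3) + C2*exp(sqrt(2)*3^(7/8)*y/3) + C3*sin(sqrt(2)*3^(7/8)*y/3) + C4*cos(sqrt(2)*3^(7/8)*y/3)


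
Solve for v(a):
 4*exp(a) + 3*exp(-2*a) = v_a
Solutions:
 v(a) = C1 + 4*exp(a) - 3*exp(-2*a)/2


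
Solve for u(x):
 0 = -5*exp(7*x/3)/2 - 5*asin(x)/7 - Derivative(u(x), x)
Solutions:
 u(x) = C1 - 5*x*asin(x)/7 - 5*sqrt(1 - x^2)/7 - 15*exp(7*x/3)/14


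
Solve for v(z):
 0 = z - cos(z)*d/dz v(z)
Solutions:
 v(z) = C1 + Integral(z/cos(z), z)


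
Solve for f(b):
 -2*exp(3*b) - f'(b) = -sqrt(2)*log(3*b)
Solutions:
 f(b) = C1 + sqrt(2)*b*log(b) + sqrt(2)*b*(-1 + log(3)) - 2*exp(3*b)/3


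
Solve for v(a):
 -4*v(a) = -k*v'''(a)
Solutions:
 v(a) = C1*exp(2^(2/3)*a*(1/k)^(1/3)) + C2*exp(2^(2/3)*a*(-1 + sqrt(3)*I)*(1/k)^(1/3)/2) + C3*exp(-2^(2/3)*a*(1 + sqrt(3)*I)*(1/k)^(1/3)/2)


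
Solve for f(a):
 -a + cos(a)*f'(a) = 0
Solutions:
 f(a) = C1 + Integral(a/cos(a), a)


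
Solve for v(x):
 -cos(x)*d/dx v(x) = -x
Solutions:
 v(x) = C1 + Integral(x/cos(x), x)


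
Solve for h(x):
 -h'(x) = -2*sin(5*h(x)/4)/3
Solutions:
 -2*x/3 + 2*log(cos(5*h(x)/4) - 1)/5 - 2*log(cos(5*h(x)/4) + 1)/5 = C1


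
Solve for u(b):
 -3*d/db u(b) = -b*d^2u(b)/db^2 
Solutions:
 u(b) = C1 + C2*b^4


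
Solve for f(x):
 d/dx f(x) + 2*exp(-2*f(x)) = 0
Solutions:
 f(x) = log(-sqrt(C1 - 4*x))
 f(x) = log(C1 - 4*x)/2


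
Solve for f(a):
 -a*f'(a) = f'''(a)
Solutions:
 f(a) = C1 + Integral(C2*airyai(-a) + C3*airybi(-a), a)


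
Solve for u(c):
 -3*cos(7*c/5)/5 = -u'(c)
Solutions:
 u(c) = C1 + 3*sin(7*c/5)/7


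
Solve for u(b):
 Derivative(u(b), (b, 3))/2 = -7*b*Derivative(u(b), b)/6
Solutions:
 u(b) = C1 + Integral(C2*airyai(-3^(2/3)*7^(1/3)*b/3) + C3*airybi(-3^(2/3)*7^(1/3)*b/3), b)


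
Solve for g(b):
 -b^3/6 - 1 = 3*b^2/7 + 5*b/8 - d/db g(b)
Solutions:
 g(b) = C1 + b^4/24 + b^3/7 + 5*b^2/16 + b


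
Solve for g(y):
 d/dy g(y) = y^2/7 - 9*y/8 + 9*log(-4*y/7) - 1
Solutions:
 g(y) = C1 + y^3/21 - 9*y^2/16 + 9*y*log(-y) + y*(-9*log(7) - 10 + 18*log(2))


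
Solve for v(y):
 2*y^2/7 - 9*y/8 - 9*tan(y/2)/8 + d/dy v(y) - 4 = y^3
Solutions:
 v(y) = C1 + y^4/4 - 2*y^3/21 + 9*y^2/16 + 4*y - 9*log(cos(y/2))/4


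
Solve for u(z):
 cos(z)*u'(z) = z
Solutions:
 u(z) = C1 + Integral(z/cos(z), z)


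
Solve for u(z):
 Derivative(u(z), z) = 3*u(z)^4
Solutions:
 u(z) = (-1/(C1 + 9*z))^(1/3)
 u(z) = (-1/(C1 + 3*z))^(1/3)*(-3^(2/3) - 3*3^(1/6)*I)/6
 u(z) = (-1/(C1 + 3*z))^(1/3)*(-3^(2/3) + 3*3^(1/6)*I)/6


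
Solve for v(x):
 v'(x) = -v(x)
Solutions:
 v(x) = C1*exp(-x)


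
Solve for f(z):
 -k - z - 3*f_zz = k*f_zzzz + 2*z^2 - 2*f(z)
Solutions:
 f(z) = C1*exp(-sqrt(2)*z*sqrt((-sqrt(8*k + 9) - 3)/k)/2) + C2*exp(sqrt(2)*z*sqrt((-sqrt(8*k + 9) - 3)/k)/2) + C3*exp(-sqrt(2)*z*sqrt((sqrt(8*k + 9) - 3)/k)/2) + C4*exp(sqrt(2)*z*sqrt((sqrt(8*k + 9) - 3)/k)/2) + k/2 + z^2 + z/2 + 3


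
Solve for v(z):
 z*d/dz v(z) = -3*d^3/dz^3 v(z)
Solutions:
 v(z) = C1 + Integral(C2*airyai(-3^(2/3)*z/3) + C3*airybi(-3^(2/3)*z/3), z)


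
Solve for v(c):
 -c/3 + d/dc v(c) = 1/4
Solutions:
 v(c) = C1 + c^2/6 + c/4


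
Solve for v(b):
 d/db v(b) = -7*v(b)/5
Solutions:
 v(b) = C1*exp(-7*b/5)


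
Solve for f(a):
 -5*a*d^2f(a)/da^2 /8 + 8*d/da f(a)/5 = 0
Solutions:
 f(a) = C1 + C2*a^(89/25)


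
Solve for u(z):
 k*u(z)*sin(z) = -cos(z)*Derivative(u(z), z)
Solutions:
 u(z) = C1*exp(k*log(cos(z)))


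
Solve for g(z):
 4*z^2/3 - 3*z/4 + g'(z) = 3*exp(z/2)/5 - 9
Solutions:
 g(z) = C1 - 4*z^3/9 + 3*z^2/8 - 9*z + 6*exp(z/2)/5


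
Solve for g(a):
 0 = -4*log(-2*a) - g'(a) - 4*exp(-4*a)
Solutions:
 g(a) = C1 - 4*a*log(-a) + 4*a*(1 - log(2)) + exp(-4*a)


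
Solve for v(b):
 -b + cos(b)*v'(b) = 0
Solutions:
 v(b) = C1 + Integral(b/cos(b), b)


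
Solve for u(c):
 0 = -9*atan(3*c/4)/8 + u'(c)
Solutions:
 u(c) = C1 + 9*c*atan(3*c/4)/8 - 3*log(9*c^2 + 16)/4


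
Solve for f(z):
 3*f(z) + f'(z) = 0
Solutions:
 f(z) = C1*exp(-3*z)


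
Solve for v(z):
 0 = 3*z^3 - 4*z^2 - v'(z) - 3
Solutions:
 v(z) = C1 + 3*z^4/4 - 4*z^3/3 - 3*z


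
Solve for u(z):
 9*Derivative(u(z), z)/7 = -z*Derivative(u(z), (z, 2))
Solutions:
 u(z) = C1 + C2/z^(2/7)


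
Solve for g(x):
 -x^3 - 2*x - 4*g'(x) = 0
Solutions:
 g(x) = C1 - x^4/16 - x^2/4


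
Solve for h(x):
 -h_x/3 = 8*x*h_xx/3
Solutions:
 h(x) = C1 + C2*x^(7/8)


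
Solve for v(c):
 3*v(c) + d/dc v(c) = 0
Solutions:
 v(c) = C1*exp(-3*c)


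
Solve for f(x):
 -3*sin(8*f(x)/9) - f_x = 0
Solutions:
 3*x + 9*log(cos(8*f(x)/9) - 1)/16 - 9*log(cos(8*f(x)/9) + 1)/16 = C1


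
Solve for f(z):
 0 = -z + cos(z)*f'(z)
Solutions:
 f(z) = C1 + Integral(z/cos(z), z)


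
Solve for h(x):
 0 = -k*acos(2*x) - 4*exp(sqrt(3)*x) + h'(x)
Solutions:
 h(x) = C1 + k*(x*acos(2*x) - sqrt(1 - 4*x^2)/2) + 4*sqrt(3)*exp(sqrt(3)*x)/3


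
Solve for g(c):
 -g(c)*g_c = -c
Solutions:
 g(c) = -sqrt(C1 + c^2)
 g(c) = sqrt(C1 + c^2)


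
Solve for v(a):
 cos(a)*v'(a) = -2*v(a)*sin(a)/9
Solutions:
 v(a) = C1*cos(a)^(2/9)


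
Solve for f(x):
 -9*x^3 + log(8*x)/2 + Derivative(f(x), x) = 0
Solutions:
 f(x) = C1 + 9*x^4/4 - x*log(x)/2 - 3*x*log(2)/2 + x/2


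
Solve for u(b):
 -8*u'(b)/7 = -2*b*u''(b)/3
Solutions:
 u(b) = C1 + C2*b^(19/7)


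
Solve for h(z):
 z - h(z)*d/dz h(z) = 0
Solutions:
 h(z) = -sqrt(C1 + z^2)
 h(z) = sqrt(C1 + z^2)


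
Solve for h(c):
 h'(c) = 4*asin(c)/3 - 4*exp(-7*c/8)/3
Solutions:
 h(c) = C1 + 4*c*asin(c)/3 + 4*sqrt(1 - c^2)/3 + 32*exp(-7*c/8)/21


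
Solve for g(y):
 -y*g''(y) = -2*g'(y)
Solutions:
 g(y) = C1 + C2*y^3


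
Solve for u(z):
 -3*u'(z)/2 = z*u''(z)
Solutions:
 u(z) = C1 + C2/sqrt(z)


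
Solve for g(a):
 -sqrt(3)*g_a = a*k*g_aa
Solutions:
 g(a) = C1 + a^(((re(k) - sqrt(3))*re(k) + im(k)^2)/(re(k)^2 + im(k)^2))*(C2*sin(sqrt(3)*log(a)*Abs(im(k))/(re(k)^2 + im(k)^2)) + C3*cos(sqrt(3)*log(a)*im(k)/(re(k)^2 + im(k)^2)))


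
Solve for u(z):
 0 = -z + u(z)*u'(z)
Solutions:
 u(z) = -sqrt(C1 + z^2)
 u(z) = sqrt(C1 + z^2)


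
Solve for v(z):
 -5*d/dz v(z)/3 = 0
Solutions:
 v(z) = C1


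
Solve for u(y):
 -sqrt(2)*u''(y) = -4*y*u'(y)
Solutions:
 u(y) = C1 + C2*erfi(2^(1/4)*y)


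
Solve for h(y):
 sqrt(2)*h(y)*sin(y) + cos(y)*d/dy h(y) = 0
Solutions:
 h(y) = C1*cos(y)^(sqrt(2))


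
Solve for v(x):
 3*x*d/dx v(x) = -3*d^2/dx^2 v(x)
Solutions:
 v(x) = C1 + C2*erf(sqrt(2)*x/2)


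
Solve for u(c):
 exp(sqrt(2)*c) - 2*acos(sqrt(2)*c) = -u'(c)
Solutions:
 u(c) = C1 + 2*c*acos(sqrt(2)*c) - sqrt(2)*sqrt(1 - 2*c^2) - sqrt(2)*exp(sqrt(2)*c)/2


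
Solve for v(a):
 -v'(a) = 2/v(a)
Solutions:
 v(a) = -sqrt(C1 - 4*a)
 v(a) = sqrt(C1 - 4*a)


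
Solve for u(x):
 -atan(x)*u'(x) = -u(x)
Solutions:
 u(x) = C1*exp(Integral(1/atan(x), x))


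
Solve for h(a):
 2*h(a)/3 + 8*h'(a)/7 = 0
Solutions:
 h(a) = C1*exp(-7*a/12)


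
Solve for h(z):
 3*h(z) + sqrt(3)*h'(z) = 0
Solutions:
 h(z) = C1*exp(-sqrt(3)*z)


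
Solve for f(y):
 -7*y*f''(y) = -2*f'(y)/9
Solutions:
 f(y) = C1 + C2*y^(65/63)


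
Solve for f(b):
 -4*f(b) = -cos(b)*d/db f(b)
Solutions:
 f(b) = C1*(sin(b)^2 + 2*sin(b) + 1)/(sin(b)^2 - 2*sin(b) + 1)


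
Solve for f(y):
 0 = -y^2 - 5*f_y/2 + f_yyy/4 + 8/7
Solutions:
 f(y) = C1 + C2*exp(-sqrt(10)*y) + C3*exp(sqrt(10)*y) - 2*y^3/15 + 66*y/175


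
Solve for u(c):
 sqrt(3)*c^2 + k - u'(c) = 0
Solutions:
 u(c) = C1 + sqrt(3)*c^3/3 + c*k


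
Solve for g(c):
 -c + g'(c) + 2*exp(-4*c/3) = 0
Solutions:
 g(c) = C1 + c^2/2 + 3*exp(-4*c/3)/2


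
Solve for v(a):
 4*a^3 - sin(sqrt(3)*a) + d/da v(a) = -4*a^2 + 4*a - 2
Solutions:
 v(a) = C1 - a^4 - 4*a^3/3 + 2*a^2 - 2*a - sqrt(3)*cos(sqrt(3)*a)/3


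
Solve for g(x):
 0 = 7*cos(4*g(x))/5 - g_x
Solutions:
 -7*x/5 - log(sin(4*g(x)) - 1)/8 + log(sin(4*g(x)) + 1)/8 = C1


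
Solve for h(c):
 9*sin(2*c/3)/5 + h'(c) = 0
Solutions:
 h(c) = C1 + 27*cos(2*c/3)/10


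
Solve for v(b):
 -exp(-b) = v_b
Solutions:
 v(b) = C1 + exp(-b)


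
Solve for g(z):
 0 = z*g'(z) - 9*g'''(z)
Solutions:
 g(z) = C1 + Integral(C2*airyai(3^(1/3)*z/3) + C3*airybi(3^(1/3)*z/3), z)


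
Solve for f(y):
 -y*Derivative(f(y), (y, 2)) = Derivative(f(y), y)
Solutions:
 f(y) = C1 + C2*log(y)


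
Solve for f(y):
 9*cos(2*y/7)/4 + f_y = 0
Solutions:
 f(y) = C1 - 63*sin(2*y/7)/8


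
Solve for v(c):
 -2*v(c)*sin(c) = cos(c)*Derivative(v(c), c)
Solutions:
 v(c) = C1*cos(c)^2


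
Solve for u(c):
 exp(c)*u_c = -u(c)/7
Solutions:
 u(c) = C1*exp(exp(-c)/7)


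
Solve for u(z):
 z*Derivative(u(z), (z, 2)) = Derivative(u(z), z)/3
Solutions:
 u(z) = C1 + C2*z^(4/3)


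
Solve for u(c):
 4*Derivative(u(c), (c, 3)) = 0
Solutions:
 u(c) = C1 + C2*c + C3*c^2


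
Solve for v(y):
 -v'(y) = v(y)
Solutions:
 v(y) = C1*exp(-y)


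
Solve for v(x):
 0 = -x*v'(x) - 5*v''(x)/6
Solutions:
 v(x) = C1 + C2*erf(sqrt(15)*x/5)


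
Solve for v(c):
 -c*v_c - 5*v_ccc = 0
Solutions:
 v(c) = C1 + Integral(C2*airyai(-5^(2/3)*c/5) + C3*airybi(-5^(2/3)*c/5), c)


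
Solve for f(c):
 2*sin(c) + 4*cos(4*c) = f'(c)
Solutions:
 f(c) = C1 + sin(4*c) - 2*cos(c)


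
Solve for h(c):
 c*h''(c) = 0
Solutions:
 h(c) = C1 + C2*c


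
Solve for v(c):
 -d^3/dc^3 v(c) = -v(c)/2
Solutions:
 v(c) = C3*exp(2^(2/3)*c/2) + (C1*sin(2^(2/3)*sqrt(3)*c/4) + C2*cos(2^(2/3)*sqrt(3)*c/4))*exp(-2^(2/3)*c/4)


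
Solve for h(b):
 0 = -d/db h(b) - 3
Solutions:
 h(b) = C1 - 3*b


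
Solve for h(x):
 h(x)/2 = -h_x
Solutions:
 h(x) = C1*exp(-x/2)


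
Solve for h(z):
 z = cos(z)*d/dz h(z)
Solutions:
 h(z) = C1 + Integral(z/cos(z), z)


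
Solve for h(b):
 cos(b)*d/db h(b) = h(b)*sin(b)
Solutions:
 h(b) = C1/cos(b)


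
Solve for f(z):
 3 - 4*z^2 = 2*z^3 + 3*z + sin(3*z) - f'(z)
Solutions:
 f(z) = C1 + z^4/2 + 4*z^3/3 + 3*z^2/2 - 3*z - cos(3*z)/3


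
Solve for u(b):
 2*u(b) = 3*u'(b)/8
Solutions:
 u(b) = C1*exp(16*b/3)


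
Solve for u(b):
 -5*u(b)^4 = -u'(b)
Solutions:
 u(b) = (-1/(C1 + 15*b))^(1/3)
 u(b) = (-1/(C1 + 5*b))^(1/3)*(-3^(2/3) - 3*3^(1/6)*I)/6
 u(b) = (-1/(C1 + 5*b))^(1/3)*(-3^(2/3) + 3*3^(1/6)*I)/6


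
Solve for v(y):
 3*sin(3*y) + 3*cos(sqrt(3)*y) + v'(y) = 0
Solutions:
 v(y) = C1 - sqrt(3)*sin(sqrt(3)*y) + cos(3*y)


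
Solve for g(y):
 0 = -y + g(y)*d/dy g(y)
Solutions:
 g(y) = -sqrt(C1 + y^2)
 g(y) = sqrt(C1 + y^2)


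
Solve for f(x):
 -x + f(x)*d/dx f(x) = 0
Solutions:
 f(x) = -sqrt(C1 + x^2)
 f(x) = sqrt(C1 + x^2)


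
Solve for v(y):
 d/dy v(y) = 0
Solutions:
 v(y) = C1


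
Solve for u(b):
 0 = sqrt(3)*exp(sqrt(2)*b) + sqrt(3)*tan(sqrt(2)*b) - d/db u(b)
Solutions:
 u(b) = C1 + sqrt(6)*exp(sqrt(2)*b)/2 - sqrt(6)*log(cos(sqrt(2)*b))/2


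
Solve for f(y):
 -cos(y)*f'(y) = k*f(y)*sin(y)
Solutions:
 f(y) = C1*exp(k*log(cos(y)))


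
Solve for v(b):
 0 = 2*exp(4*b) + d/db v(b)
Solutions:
 v(b) = C1 - exp(4*b)/2


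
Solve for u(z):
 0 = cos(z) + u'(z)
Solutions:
 u(z) = C1 - sin(z)


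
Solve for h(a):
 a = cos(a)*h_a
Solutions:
 h(a) = C1 + Integral(a/cos(a), a)


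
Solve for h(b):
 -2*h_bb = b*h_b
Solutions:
 h(b) = C1 + C2*erf(b/2)


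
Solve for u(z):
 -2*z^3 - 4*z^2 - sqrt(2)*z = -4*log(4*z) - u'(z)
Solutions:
 u(z) = C1 + z^4/2 + 4*z^3/3 + sqrt(2)*z^2/2 - 4*z*log(z) - z*log(256) + 4*z


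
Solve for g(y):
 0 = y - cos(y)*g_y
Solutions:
 g(y) = C1 + Integral(y/cos(y), y)


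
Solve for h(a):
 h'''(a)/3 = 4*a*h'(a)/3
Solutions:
 h(a) = C1 + Integral(C2*airyai(2^(2/3)*a) + C3*airybi(2^(2/3)*a), a)


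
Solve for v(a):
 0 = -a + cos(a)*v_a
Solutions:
 v(a) = C1 + Integral(a/cos(a), a)


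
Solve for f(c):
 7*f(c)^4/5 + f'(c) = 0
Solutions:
 f(c) = 5^(1/3)*(1/(C1 + 21*c))^(1/3)
 f(c) = 5^(1/3)*(-3^(2/3) - 3*3^(1/6)*I)*(1/(C1 + 7*c))^(1/3)/6
 f(c) = 5^(1/3)*(-3^(2/3) + 3*3^(1/6)*I)*(1/(C1 + 7*c))^(1/3)/6


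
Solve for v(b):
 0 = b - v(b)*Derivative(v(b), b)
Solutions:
 v(b) = -sqrt(C1 + b^2)
 v(b) = sqrt(C1 + b^2)


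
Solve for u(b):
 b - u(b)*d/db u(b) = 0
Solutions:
 u(b) = -sqrt(C1 + b^2)
 u(b) = sqrt(C1 + b^2)


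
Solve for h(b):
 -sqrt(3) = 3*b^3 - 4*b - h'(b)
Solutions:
 h(b) = C1 + 3*b^4/4 - 2*b^2 + sqrt(3)*b


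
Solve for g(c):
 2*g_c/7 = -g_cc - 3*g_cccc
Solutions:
 g(c) = C1 + C2*exp(7^(1/3)*c*(-7/(9 + sqrt(130))^(1/3) + 7^(1/3)*(9 + sqrt(130))^(1/3))/42)*sin(sqrt(3)*7^(1/3)*c*(7/(9 + sqrt(130))^(1/3) + 7^(1/3)*(9 + sqrt(130))^(1/3))/42) + C3*exp(7^(1/3)*c*(-7/(9 + sqrt(130))^(1/3) + 7^(1/3)*(9 + sqrt(130))^(1/3))/42)*cos(sqrt(3)*7^(1/3)*c*(7/(9 + sqrt(130))^(1/3) + 7^(1/3)*(9 + sqrt(130))^(1/3))/42) + C4*exp(-7^(1/3)*c*(-7/(9 + sqrt(130))^(1/3) + 7^(1/3)*(9 + sqrt(130))^(1/3))/21)


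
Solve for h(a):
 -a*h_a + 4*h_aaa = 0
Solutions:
 h(a) = C1 + Integral(C2*airyai(2^(1/3)*a/2) + C3*airybi(2^(1/3)*a/2), a)


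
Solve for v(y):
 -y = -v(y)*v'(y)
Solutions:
 v(y) = -sqrt(C1 + y^2)
 v(y) = sqrt(C1 + y^2)


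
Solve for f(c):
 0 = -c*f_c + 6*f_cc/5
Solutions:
 f(c) = C1 + C2*erfi(sqrt(15)*c/6)


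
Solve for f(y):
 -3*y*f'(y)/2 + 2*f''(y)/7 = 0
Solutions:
 f(y) = C1 + C2*erfi(sqrt(42)*y/4)


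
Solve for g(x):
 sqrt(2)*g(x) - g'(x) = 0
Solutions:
 g(x) = C1*exp(sqrt(2)*x)


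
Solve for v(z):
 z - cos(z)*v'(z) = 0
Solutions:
 v(z) = C1 + Integral(z/cos(z), z)


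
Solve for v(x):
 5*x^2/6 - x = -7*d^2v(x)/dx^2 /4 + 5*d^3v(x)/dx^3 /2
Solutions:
 v(x) = C1 + C2*x + C3*exp(7*x/10) - 5*x^4/126 - 58*x^3/441 - 580*x^2/1029


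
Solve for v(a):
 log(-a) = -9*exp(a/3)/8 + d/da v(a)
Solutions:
 v(a) = C1 + a*log(-a) - a + 27*exp(a/3)/8


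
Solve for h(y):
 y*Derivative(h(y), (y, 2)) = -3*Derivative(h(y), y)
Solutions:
 h(y) = C1 + C2/y^2


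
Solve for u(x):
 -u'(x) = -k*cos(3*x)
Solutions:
 u(x) = C1 + k*sin(3*x)/3


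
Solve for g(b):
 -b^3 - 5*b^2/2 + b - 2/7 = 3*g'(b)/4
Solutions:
 g(b) = C1 - b^4/3 - 10*b^3/9 + 2*b^2/3 - 8*b/21


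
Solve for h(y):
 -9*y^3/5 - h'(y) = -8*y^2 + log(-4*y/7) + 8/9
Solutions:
 h(y) = C1 - 9*y^4/20 + 8*y^3/3 - y*log(-y) + y*(-2*log(2) + 1/9 + log(7))


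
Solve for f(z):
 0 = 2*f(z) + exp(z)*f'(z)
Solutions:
 f(z) = C1*exp(2*exp(-z))


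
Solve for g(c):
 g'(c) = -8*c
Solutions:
 g(c) = C1 - 4*c^2


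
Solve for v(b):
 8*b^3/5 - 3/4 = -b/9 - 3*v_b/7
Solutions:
 v(b) = C1 - 14*b^4/15 - 7*b^2/54 + 7*b/4


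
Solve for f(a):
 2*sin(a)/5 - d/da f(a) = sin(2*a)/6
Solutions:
 f(a) = C1 - 2*cos(a)/5 + cos(2*a)/12


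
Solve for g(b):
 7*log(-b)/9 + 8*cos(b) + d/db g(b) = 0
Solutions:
 g(b) = C1 - 7*b*log(-b)/9 + 7*b/9 - 8*sin(b)


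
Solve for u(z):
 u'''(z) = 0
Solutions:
 u(z) = C1 + C2*z + C3*z^2


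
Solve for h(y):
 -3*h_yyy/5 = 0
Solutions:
 h(y) = C1 + C2*y + C3*y^2


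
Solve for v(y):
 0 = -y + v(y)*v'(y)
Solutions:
 v(y) = -sqrt(C1 + y^2)
 v(y) = sqrt(C1 + y^2)


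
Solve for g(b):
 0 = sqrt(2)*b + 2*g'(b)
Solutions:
 g(b) = C1 - sqrt(2)*b^2/4


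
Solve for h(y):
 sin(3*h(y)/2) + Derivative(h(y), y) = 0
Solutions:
 h(y) = -2*acos((-C1 - exp(3*y))/(C1 - exp(3*y)))/3 + 4*pi/3
 h(y) = 2*acos((-C1 - exp(3*y))/(C1 - exp(3*y)))/3


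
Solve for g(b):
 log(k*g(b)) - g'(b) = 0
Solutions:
 li(k*g(b))/k = C1 + b


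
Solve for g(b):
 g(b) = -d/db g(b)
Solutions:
 g(b) = C1*exp(-b)


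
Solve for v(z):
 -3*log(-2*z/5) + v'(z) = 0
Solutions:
 v(z) = C1 + 3*z*log(-z) + 3*z*(-log(5) - 1 + log(2))


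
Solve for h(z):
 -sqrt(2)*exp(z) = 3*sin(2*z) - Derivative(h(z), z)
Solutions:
 h(z) = C1 + sqrt(2)*exp(z) - 3*cos(2*z)/2


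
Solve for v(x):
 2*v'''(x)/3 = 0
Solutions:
 v(x) = C1 + C2*x + C3*x^2


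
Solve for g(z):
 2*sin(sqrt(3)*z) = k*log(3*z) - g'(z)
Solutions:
 g(z) = C1 + k*z*(log(z) - 1) + k*z*log(3) + 2*sqrt(3)*cos(sqrt(3)*z)/3


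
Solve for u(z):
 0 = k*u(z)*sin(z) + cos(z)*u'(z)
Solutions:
 u(z) = C1*exp(k*log(cos(z)))


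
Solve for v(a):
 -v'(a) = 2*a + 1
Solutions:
 v(a) = C1 - a^2 - a


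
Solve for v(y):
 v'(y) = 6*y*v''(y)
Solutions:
 v(y) = C1 + C2*y^(7/6)


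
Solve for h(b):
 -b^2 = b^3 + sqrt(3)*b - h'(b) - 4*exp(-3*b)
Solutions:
 h(b) = C1 + b^4/4 + b^3/3 + sqrt(3)*b^2/2 + 4*exp(-3*b)/3


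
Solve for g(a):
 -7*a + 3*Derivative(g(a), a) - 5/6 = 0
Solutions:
 g(a) = C1 + 7*a^2/6 + 5*a/18


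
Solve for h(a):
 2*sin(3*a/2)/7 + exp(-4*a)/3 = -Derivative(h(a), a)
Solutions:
 h(a) = C1 + 4*cos(3*a/2)/21 + exp(-4*a)/12


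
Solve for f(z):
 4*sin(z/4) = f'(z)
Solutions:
 f(z) = C1 - 16*cos(z/4)


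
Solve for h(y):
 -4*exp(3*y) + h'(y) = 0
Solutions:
 h(y) = C1 + 4*exp(3*y)/3


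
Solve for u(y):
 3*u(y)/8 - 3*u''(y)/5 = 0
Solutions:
 u(y) = C1*exp(-sqrt(10)*y/4) + C2*exp(sqrt(10)*y/4)


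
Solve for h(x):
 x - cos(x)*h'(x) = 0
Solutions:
 h(x) = C1 + Integral(x/cos(x), x)


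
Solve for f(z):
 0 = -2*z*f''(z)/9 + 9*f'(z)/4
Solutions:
 f(z) = C1 + C2*z^(89/8)


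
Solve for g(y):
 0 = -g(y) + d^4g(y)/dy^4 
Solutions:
 g(y) = C1*exp(-y) + C2*exp(y) + C3*sin(y) + C4*cos(y)


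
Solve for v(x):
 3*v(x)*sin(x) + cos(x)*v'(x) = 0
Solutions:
 v(x) = C1*cos(x)^3


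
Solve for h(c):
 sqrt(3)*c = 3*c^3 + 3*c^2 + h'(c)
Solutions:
 h(c) = C1 - 3*c^4/4 - c^3 + sqrt(3)*c^2/2


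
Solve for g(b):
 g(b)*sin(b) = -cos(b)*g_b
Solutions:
 g(b) = C1*cos(b)


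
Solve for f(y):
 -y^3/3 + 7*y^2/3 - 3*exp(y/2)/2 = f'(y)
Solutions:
 f(y) = C1 - y^4/12 + 7*y^3/9 - 3*exp(y/2)


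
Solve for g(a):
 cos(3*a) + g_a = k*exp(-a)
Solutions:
 g(a) = C1 - k*exp(-a) - sin(3*a)/3


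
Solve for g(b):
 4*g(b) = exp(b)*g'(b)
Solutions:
 g(b) = C1*exp(-4*exp(-b))


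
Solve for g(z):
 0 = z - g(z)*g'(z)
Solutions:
 g(z) = -sqrt(C1 + z^2)
 g(z) = sqrt(C1 + z^2)


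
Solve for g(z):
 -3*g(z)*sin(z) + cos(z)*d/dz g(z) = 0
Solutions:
 g(z) = C1/cos(z)^3


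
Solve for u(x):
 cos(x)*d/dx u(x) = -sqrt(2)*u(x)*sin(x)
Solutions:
 u(x) = C1*cos(x)^(sqrt(2))


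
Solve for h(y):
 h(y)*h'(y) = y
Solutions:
 h(y) = -sqrt(C1 + y^2)
 h(y) = sqrt(C1 + y^2)


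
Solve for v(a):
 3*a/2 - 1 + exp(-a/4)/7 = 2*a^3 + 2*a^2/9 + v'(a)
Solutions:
 v(a) = C1 - a^4/2 - 2*a^3/27 + 3*a^2/4 - a - 4*exp(-a/4)/7


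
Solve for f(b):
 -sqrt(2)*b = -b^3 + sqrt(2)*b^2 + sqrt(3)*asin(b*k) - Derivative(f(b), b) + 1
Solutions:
 f(b) = C1 - b^4/4 + sqrt(2)*b^3/3 + sqrt(2)*b^2/2 + b + sqrt(3)*Piecewise((b*asin(b*k) + sqrt(-b^2*k^2 + 1)/k, Ne(k, 0)), (0, True))


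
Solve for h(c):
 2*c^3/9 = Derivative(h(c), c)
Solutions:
 h(c) = C1 + c^4/18


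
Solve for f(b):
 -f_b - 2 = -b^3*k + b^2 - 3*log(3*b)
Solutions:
 f(b) = C1 + b^4*k/4 - b^3/3 + 3*b*log(b) - 5*b + b*log(27)


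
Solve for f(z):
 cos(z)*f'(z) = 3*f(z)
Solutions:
 f(z) = C1*(sin(z) + 1)^(3/2)/(sin(z) - 1)^(3/2)


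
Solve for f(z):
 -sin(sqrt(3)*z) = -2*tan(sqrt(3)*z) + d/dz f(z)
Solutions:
 f(z) = C1 - 2*sqrt(3)*log(cos(sqrt(3)*z))/3 + sqrt(3)*cos(sqrt(3)*z)/3


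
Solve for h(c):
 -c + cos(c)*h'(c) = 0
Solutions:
 h(c) = C1 + Integral(c/cos(c), c)


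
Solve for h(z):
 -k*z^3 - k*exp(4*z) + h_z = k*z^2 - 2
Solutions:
 h(z) = C1 + k*z^4/4 + k*z^3/3 + k*exp(4*z)/4 - 2*z


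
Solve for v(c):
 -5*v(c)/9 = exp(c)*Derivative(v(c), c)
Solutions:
 v(c) = C1*exp(5*exp(-c)/9)


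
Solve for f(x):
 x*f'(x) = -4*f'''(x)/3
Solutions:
 f(x) = C1 + Integral(C2*airyai(-6^(1/3)*x/2) + C3*airybi(-6^(1/3)*x/2), x)


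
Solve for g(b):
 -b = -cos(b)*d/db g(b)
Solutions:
 g(b) = C1 + Integral(b/cos(b), b)


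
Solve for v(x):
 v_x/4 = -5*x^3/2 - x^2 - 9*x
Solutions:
 v(x) = C1 - 5*x^4/2 - 4*x^3/3 - 18*x^2


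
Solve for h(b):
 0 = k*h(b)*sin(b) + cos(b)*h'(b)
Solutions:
 h(b) = C1*exp(k*log(cos(b)))


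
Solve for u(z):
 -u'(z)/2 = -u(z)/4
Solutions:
 u(z) = C1*exp(z/2)


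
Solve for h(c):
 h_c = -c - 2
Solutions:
 h(c) = C1 - c^2/2 - 2*c


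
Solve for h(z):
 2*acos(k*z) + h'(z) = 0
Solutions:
 h(z) = C1 - 2*Piecewise((z*acos(k*z) - sqrt(-k^2*z^2 + 1)/k, Ne(k, 0)), (pi*z/2, True))


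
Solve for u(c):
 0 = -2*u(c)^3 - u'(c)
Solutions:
 u(c) = -sqrt(2)*sqrt(-1/(C1 - 2*c))/2
 u(c) = sqrt(2)*sqrt(-1/(C1 - 2*c))/2


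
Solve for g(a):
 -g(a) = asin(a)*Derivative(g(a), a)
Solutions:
 g(a) = C1*exp(-Integral(1/asin(a), a))


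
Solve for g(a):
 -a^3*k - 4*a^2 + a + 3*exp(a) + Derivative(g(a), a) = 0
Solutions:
 g(a) = C1 + a^4*k/4 + 4*a^3/3 - a^2/2 - 3*exp(a)


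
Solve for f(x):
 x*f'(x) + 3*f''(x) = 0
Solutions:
 f(x) = C1 + C2*erf(sqrt(6)*x/6)
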